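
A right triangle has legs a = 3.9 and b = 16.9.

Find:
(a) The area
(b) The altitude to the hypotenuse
(a) The legs are perpendicular, so Area = ½·a·b = ½·3.9·16.9 = ½·65.91 = 32.955
(b) Hypotenuse c = √(a² + b²) = √(15.21 + 285.61) = √300.82 ≈ 17.3442
    Area = ½·c·h_c  ⇒  h_c = 2·Area/c = 65.91/17.3442 ≈ 3.80013

Area = 32.955, h_c = 3.8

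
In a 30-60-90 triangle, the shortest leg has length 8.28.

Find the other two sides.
In a 30-60-90 triangle the sides are in ratio 1 : √3 : 2 (short leg : long leg : hypotenuse).
Long leg = 8.28·√3 ≈ 8.28·1.73205 ≈ 14.3414
Hypotenuse = 2·8.28 = 16.56

Long leg = 8.28√3 = 14.34, Hypotenuse = 16.56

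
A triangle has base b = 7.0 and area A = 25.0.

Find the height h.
A = ½·b·h  ⇒  h = 2A/b = 2·25.0/7.0 = 50/7.0 ≈ 7.14286

h = 7.143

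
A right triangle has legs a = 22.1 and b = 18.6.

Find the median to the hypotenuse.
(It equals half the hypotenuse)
Hypotenuse c = √(a² + b²) = √(488.41 + 345.96) = √834.37 ≈ 28.8855
Median to hypotenuse = c/2 ≈ 28.8855/2 ≈ 14.4427

Median = 14.44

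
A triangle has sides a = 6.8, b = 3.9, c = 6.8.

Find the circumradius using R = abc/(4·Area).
First find the area with Heron's formula.
s = (6.8 + 3.9 + 6.8)/2 = 8.75
Area = √(s(s−a)(s−b)(s−c)) = √(8.75·1.95·4.85·1.95) ≈ √161.369 ≈ 12.7031
abc = 6.8·3.9·6.8 = 180.336
R = abc/(4·Area) ≈ 180.336/(4·12.7031) = 180.336/50.8124 ≈ 3.54906

R = 3.549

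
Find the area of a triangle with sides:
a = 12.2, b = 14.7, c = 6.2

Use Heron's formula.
s = (12.2 + 14.7 + 6.2)/2 = 33.1/2 = 16.55
s − a = 4.35, s − b = 1.85, s − c = 10.35
s(s−a)(s−b)(s−c) = 16.55·4.35·1.85·10.35 ≈ 1378.48
Area = √1378.48 ≈ 37.1278

Area = 37.13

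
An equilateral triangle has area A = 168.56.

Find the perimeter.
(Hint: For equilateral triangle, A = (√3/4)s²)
A = (√3/4)s²  ⇒  s² = 4A/√3 = 4·168.56/√3 = 674.24/1.73205 ≈ 389.273
s ≈ √389.273 ≈ 19.73
Perimeter = 3s ≈ 3·19.73 ≈ 59.19

Perimeter = 59.19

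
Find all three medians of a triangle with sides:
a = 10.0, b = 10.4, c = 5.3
Median formula: m_a = ½√(2b² + 2c² − a²) (and cyclically). a² = 100, b² = 108.16, c² = 28.09.
m_a = ½√(2·108.16 + 2·28.09 − 100) = ½√172.5 ≈ ½·13.1339 ≈ 6.56696
m_b = ½√(2·100 + 2·28.09 − 108.16) = ½√148.02 ≈ ½·12.1663 ≈ 6.08317
m_c = ½√(2·100 + 2·108.16 − 28.09) = ½√388.23 ≈ ½·19.7036 ≈ 9.85178

m_a = 6.567, m_b = 6.083, m_c = 9.852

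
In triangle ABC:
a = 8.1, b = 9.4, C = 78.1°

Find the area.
Two sides and the included angle (SAS): A = ½·a·b·sin(C) = ½·8.1·9.4·sin(78.1°)
sin(78.1°) ≈ 0.978509
A ≈ ½·76.14·0.978509 = 38.07·0.978509 ≈ 37.2518

Area = 37.25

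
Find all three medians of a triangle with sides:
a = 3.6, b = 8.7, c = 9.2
Median formula: m_a = ½√(2b² + 2c² − a²) (and cyclically). a² = 12.96, b² = 75.69, c² = 84.64.
m_a = ½√(2·75.69 + 2·84.64 − 12.96) = ½√307.7 ≈ ½·17.5414 ≈ 8.77069
m_b = ½√(2·12.96 + 2·84.64 − 75.69) = ½√119.51 ≈ ½·10.9321 ≈ 5.46603
m_c = ½√(2·12.96 + 2·75.69 − 84.64) = ½√92.66 ≈ ½·9.62601 ≈ 4.813

m_a = 8.771, m_b = 5.466, m_c = 4.813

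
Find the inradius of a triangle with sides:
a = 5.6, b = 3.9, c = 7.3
r = Area/s where s is the semi-perimeter.
s = (5.6 + 3.9 + 7.3)/2 = 16.8/2 = 8.4
Area = √(s(s−a)(s−b)(s−c)) = √(8.4·2.8·4.5·1.1) ≈ √116.424 ≈ 10.79
r ≈ 10.79/8.4 ≈ 1.28452

r = 1.285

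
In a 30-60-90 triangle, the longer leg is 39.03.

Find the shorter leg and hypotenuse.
In a 30-60-90 triangle the sides are in ratio 1 : √3 : 2, so short leg = long leg/√3 and hypotenuse = 2·(short leg).
Short leg = 39.03/√3 ≈ 39.03/1.73205 ≈ 22.534
Hypotenuse = 2·22.534 ≈ 45.068

Short leg = 22.53, Hypotenuse = 45.07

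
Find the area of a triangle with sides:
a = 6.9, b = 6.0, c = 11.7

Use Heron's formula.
s = (6.9 + 6.0 + 11.7)/2 = 24.6/2 = 12.3
s − a = 5.4, s − b = 6.3, s − c = 0.6
s(s−a)(s−b)(s−c) = 12.3·5.4·6.3·0.6 ≈ 251.068
Area = √251.068 ≈ 15.8451

Area = 15.85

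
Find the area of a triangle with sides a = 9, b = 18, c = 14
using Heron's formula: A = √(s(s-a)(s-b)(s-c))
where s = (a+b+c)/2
s = (9 + 18 + 14)/2 = 41/2 = 20.5
s − a = 11.5, s − b = 2.5, s − c = 6.5
s(s−a)(s−b)(s−c) = 20.5·11.5·2.5·6.5 = 3830.9375
Area = √3830.9375 ≈ 61.8946

s = 20.5, Area = 61.89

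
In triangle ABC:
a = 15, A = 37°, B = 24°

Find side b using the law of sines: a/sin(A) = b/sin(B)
a/sin(A) = b/sin(B)  ⇒  b = a·sin(B)/sin(A) = 15·sin(24°)/sin(37°)
sin(24°) ≈ 0.406737, sin(37°) ≈ 0.601815
b ≈ 15·0.406737/0.601815 ≈ 6.10105/0.601815 ≈ 10.1377

b = 10.14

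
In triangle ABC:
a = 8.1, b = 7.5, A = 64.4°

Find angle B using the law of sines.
a/sin(A) = b/sin(B)  ⇒  sin(B) = b·sin(A)/a = 7.5·sin(64.4°)/8.1
sin(64.4°) ≈ 0.901833
sin(B) ≈ 7.5·0.901833/8.1 ≈ 6.76374/8.1 ≈ 0.83503
B = arcsin(0.83503) ≈ 56.619°
(Since b ≤ a we need B ≤ A, so the obtuse alternative 180° − 56.619° ≈ 123.381° is rejected.)

B = 56.62°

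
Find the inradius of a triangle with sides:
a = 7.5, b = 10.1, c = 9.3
r = Area/s where s is the semi-perimeter.
s = (7.5 + 10.1 + 9.3)/2 = 26.9/2 = 13.45
Area = √(s(s−a)(s−b)(s−c)) = √(13.45·5.95·3.35·4.15) ≈ √1112.58 ≈ 33.3554
r ≈ 33.3554/13.45 ≈ 2.47995

r = 2.48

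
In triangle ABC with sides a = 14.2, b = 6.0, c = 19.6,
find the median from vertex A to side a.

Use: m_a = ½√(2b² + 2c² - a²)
m_a = ½√(2·6.0² + 2·19.6² − 14.2²) = ½√(2·36 + 2·384.16 − 201.64) = ½√(72 + 768.32 − 201.64) = ½√638.68
√638.68 ≈ 25.2721, so m_a ≈ 12.6361

m_a = 12.64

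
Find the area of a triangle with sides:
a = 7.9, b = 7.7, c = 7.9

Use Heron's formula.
s = (7.9 + 7.7 + 7.9)/2 = 23.5/2 = 11.75
s − a = 3.85, s − b = 4.05, s − c = 3.85
s(s−a)(s−b)(s−c) = 11.75·3.85·4.05·3.85 ≈ 705.366
Area = √705.366 ≈ 26.5587

Area = 26.56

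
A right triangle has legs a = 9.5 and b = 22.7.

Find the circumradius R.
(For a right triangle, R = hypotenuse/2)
Hypotenuse c = √(a² + b²) = √(90.25 + 515.29) = √605.54 ≈ 24.6077
R = c/2 ≈ 24.6077/2 ≈ 12.3039

R = 12.3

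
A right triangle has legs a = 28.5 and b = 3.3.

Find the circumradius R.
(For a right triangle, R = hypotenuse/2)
Hypotenuse c = √(a² + b²) = √(812.25 + 10.89) = √823.14 ≈ 28.6904
R = c/2 ≈ 28.6904/2 ≈ 14.3452

R = 14.35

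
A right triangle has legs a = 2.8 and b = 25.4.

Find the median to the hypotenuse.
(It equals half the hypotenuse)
Hypotenuse c = √(a² + b²) = √(7.84 + 645.16) = √653 ≈ 25.5539
Median to hypotenuse = c/2 ≈ 25.5539/2 ≈ 12.7769

Median = 12.78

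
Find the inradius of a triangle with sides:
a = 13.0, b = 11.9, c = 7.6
r = Area/s where s is the semi-perimeter.
s = (13.0 + 11.9 + 7.6)/2 = 32.5/2 = 16.25
Area = √(s(s−a)(s−b)(s−c)) = √(16.25·3.25·4.35·8.65) ≈ √1987.2 ≈ 44.578
r ≈ 44.578/16.25 ≈ 2.74326

r = 2.743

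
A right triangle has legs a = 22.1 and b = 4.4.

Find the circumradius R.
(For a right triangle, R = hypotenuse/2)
Hypotenuse c = √(a² + b²) = √(488.41 + 19.36) = √507.77 ≈ 22.5338
R = c/2 ≈ 22.5338/2 ≈ 11.2669

R = 11.27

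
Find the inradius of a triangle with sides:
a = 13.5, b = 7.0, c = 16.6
r = Area/s where s is the semi-perimeter.
s = (13.5 + 7.0 + 16.6)/2 = 37.1/2 = 18.55
Area = √(s(s−a)(s−b)(s−c)) = √(18.55·5.05·11.55·1.95) ≈ √2109.85 ≈ 45.9331
r ≈ 45.9331/18.55 ≈ 2.47618

r = 2.476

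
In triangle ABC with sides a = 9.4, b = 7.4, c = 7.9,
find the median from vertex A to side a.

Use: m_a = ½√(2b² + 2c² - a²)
m_a = ½√(2·7.4² + 2·7.9² − 9.4²) = ½√(2·54.76 + 2·62.41 − 88.36) = ½√(109.52 + 124.82 − 88.36) = ½√145.98
√145.98 ≈ 12.0822, so m_a ≈ 6.04111

m_a = 6.041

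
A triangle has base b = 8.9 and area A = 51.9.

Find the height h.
A = ½·b·h  ⇒  h = 2A/b = 2·51.9/8.9 = 103.8/8.9 ≈ 11.6629

h = 11.66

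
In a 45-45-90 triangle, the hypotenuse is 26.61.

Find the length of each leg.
In a 45-45-90 triangle hypotenuse = leg·√2, so leg = hypotenuse/√2.
Leg = 26.61/√2 ≈ 26.61/1.41421 ≈ 18.8161

Each leg = 18.82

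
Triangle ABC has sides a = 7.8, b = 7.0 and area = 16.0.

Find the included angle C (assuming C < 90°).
Area = ½·a·b·sin(C)  ⇒  sin(C) = 2·Area/(a·b) = 2·16.0/(7.8·7.0) = 32/54.6 ≈ 0.586081
C = arcsin(0.586081) ≈ 35.8794° (taking the acute solution since C < 90°)

C = 35.88°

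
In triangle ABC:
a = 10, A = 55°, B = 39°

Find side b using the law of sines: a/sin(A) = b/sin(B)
a/sin(A) = b/sin(B)  ⇒  b = a·sin(B)/sin(A) = 10·sin(39°)/sin(55°)
sin(39°) ≈ 0.62932, sin(55°) ≈ 0.819152
b ≈ 10·0.62932/0.819152 ≈ 6.2932/0.819152 ≈ 7.68258

b = 7.683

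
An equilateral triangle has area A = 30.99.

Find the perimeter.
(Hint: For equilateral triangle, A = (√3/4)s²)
A = (√3/4)s²  ⇒  s² = 4A/√3 = 4·30.99/√3 = 123.96/1.73205 ≈ 71.5683
s ≈ √71.5683 ≈ 8.45981
Perimeter = 3s ≈ 3·8.45981 ≈ 25.3794

Perimeter = 25.38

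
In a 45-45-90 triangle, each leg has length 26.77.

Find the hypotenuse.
In a 45-45-90 triangle the sides are in ratio 1 : 1 : √2, so hypotenuse = leg·√2.
Hypotenuse = 26.77·√2 ≈ 26.77·1.41421 ≈ 37.8585

Hypotenuse = 26.77√2 = 37.86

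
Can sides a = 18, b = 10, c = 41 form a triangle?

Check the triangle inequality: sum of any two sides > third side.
a + b vs c: 18 + 10 = 28 ≤ 41  ✗
a + c vs b: 18 + 41 = 59 > 10  ✓
b + c vs a: 10 + 41 = 51 > 18  ✓

No: 18 + 10 = 28 is not > 41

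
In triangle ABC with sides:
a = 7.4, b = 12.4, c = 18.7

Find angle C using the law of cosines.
c² = a² + b² − 2ab·cos(C)  ⇒  cos(C) = (a² + b² − c²)/(2ab)
cos(C) = (7.4² + 12.4² − 18.7²)/(2·7.4·12.4) = (54.76 + 153.76 − 349.69)/183.52 = -141.17/183.52 ≈ -0.769235
C = arccos(-0.769235) ≈ 140.285°

C = 140.3°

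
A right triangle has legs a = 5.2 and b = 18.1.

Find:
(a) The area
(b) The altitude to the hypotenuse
(a) The legs are perpendicular, so Area = ½·a·b = ½·5.2·18.1 = ½·94.12 = 47.06
(b) Hypotenuse c = √(a² + b²) = √(27.04 + 327.61) = √354.65 ≈ 18.8322
    Area = ½·c·h_c  ⇒  h_c = 2·Area/c = 94.12/18.8322 ≈ 4.99784

Area = 47.06, h_c = 4.998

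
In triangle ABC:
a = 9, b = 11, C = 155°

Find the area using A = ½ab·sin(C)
A = ½·a·b·sin(C) = ½·9·11·sin(155°)
sin(155°) ≈ 0.422618
A ≈ ½·99·0.422618 = 49.5·0.422618 ≈ 20.9196

Area = 20.92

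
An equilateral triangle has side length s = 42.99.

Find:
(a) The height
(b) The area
(a) The height splits the triangle into two 30-60-90 halves: h = s·√3/2 = 42.99·1.73205/2 ≈ 74.4609/2 ≈ 37.2304
(b) Area = (√3/4)·s² = (√3/4)·42.99² = (√3/4)·1848.1401 ≈ 0.433013·1848.1401 ≈ 800.268

Height = 37.23, Area = 800.3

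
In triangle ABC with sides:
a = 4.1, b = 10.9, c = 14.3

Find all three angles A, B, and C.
Law of cosines for each angle (a² = 16.81, b² = 118.81, c² = 204.49):
cos(A) = (b² + c² − a²)/(2bc) = (118.81 + 204.49 − 16.81)/(2·10.9·14.3) = 306.49/311.74 ≈ 0.983159  ⇒  A ≈ 10.5301°
cos(B) = (a² + c² − b²)/(2ac) = (16.81 + 204.49 − 118.81)/(2·4.1·14.3) = 102.49/117.26 ≈ 0.874041  ⇒  B ≈ 29.0684°
cos(C) = (a² + b² − c²)/(2ab) = (16.81 + 118.81 − 204.49)/(2·4.1·10.9) = -68.87/89.38 ≈ -0.77053  ⇒  C ≈ 140.402°
Check: A + B + C ≈ 180°

A = 10.53°, B = 29.07°, C = 140.4°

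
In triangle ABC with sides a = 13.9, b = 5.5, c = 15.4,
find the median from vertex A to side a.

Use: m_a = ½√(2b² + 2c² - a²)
m_a = ½√(2·5.5² + 2·15.4² − 13.9²) = ½√(2·30.25 + 2·237.16 − 193.21) = ½√(60.5 + 474.32 − 193.21) = ½√341.61
√341.61 ≈ 18.4827, so m_a ≈ 9.24135

m_a = 9.241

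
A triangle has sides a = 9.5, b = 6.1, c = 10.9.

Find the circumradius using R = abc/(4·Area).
First find the area with Heron's formula.
s = (9.5 + 6.1 + 10.9)/2 = 13.25
Area = √(s(s−a)(s−b)(s−c)) = √(13.25·3.75·7.15·2.35) ≈ √834.874 ≈ 28.8942
abc = 9.5·6.1·10.9 = 631.655
R = abc/(4·Area) ≈ 631.655/(4·28.8942) = 631.655/115.577 ≈ 5.46524

R = 5.465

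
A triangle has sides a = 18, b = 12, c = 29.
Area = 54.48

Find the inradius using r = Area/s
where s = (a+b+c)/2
s = (18 + 12 + 29)/2 = 59/2 = 29.5
r = Area/s = 54.48/29.5 ≈ 1.84678

r = 1.847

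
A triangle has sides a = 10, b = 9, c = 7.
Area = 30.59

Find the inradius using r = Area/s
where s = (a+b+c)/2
s = (10 + 9 + 7)/2 = 26/2 = 13
r = Area/s = 30.59/13 ≈ 2.35308

r = 2.353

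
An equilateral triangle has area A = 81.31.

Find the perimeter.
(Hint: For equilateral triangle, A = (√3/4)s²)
A = (√3/4)s²  ⇒  s² = 4A/√3 = 4·81.31/√3 = 325.24/1.73205 ≈ 187.777
s ≈ √187.777 ≈ 13.7032
Perimeter = 3s ≈ 3·13.7032 ≈ 41.1096

Perimeter = 41.11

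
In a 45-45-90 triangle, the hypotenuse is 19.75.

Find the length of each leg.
In a 45-45-90 triangle hypotenuse = leg·√2, so leg = hypotenuse/√2.
Leg = 19.75/√2 ≈ 19.75/1.41421 ≈ 13.9654

Each leg = 13.97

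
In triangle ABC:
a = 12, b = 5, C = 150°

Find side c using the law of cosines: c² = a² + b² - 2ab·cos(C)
c² = 12² + 5² − 2·12·5·cos(150°)
cos(150°) ≈ -0.866025
c² ≈ 144 + 25 − 120·(-0.866025) ≈ 169 + 103.923 ≈ 272.923
c ≈ √272.923 ≈ 16.5204

c = 16.52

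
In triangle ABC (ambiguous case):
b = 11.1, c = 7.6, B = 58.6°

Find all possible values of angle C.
b/sin(B) = c/sin(C)  ⇒  sin(C) = c·sin(B)/b = 7.6·sin(58.6°)/11.1
sin(58.6°) ≈ 0.853551
sin(C) ≈ 7.6·0.853551/11.1 ≈ 6.48699/11.1 ≈ 0.584413
Candidate 1: C₁ = arcsin(0.584413) ≈ 35.7615°  →  A = 180° − 58.6° − 35.7615° ≈ 85.6385° > 0, valid
Candidate 2: C₂ = 180° − C₁ ≈ 144.238°  →  A = 180° − 58.6° − 144.238° ≈ -22.8385° ≤ 0, not a valid triangle

C = 35.76° (one solution)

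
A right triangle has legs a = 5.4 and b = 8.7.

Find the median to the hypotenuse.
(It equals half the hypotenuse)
Hypotenuse c = √(a² + b²) = √(29.16 + 75.69) = √104.85 ≈ 10.2396
Median to hypotenuse = c/2 ≈ 10.2396/2 ≈ 5.11981

Median = 5.12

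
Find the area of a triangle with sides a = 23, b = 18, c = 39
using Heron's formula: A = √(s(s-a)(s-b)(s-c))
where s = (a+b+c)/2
s = (23 + 18 + 39)/2 = 80/2 = 40
s − a = 17, s − b = 22, s − c = 1
s(s−a)(s−b)(s−c) = 40·17·22·1 = 14960
Area = √14960 ≈ 122.311

s = 40.0, Area = 122.3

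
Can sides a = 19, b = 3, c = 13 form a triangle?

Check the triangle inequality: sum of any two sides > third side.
a + b vs c: 19 + 3 = 22 > 13  ✓
a + c vs b: 19 + 13 = 32 > 3  ✓
b + c vs a: 3 + 13 = 16 ≤ 19  ✗

No: 3 + 13 = 16 is not > 19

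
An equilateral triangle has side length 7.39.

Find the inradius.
r = Area/s with s the semi-perimeter.
Area = (√3/4)·7.39² = (√3/4)·54.6121 ≈ 0.433013·54.6121 ≈ 23.6477
s = 3·7.39/2 = 11.085
r ≈ 23.6477/11.085 ≈ 2.13331
(Equivalently r = side/(2√3) = 7.39/3.4641 ≈ 2.13331.)

r = 2.133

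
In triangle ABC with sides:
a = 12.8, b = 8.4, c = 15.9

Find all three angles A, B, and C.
Law of cosines for each angle (a² = 163.84, b² = 70.56, c² = 252.81):
cos(A) = (b² + c² − a²)/(2bc) = (70.56 + 252.81 − 163.84)/(2·8.4·15.9) = 159.53/267.12 ≈ 0.597222  ⇒  A ≈ 53.3288°
cos(B) = (a² + c² − b²)/(2ac) = (163.84 + 252.81 − 70.56)/(2·12.8·15.9) = 346.09/407.04 ≈ 0.85026  ⇒  B ≈ 31.76°
cos(C) = (a² + b² − c²)/(2ab) = (163.84 + 70.56 − 252.81)/(2·12.8·8.4) = -18.41/215.04 ≈ -0.085612  ⇒  C ≈ 94.9112°
Check: A + B + C ≈ 180°

A = 53.33°, B = 31.76°, C = 94.91°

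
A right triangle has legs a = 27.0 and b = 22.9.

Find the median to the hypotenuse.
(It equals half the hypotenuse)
Hypotenuse c = √(a² + b²) = √(729 + 524.41) = √1253.41 ≈ 35.4035
Median to hypotenuse = c/2 ≈ 35.4035/2 ≈ 17.7018

Median = 17.7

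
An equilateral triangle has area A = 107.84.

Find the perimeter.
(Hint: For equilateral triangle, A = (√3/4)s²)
A = (√3/4)s²  ⇒  s² = 4A/√3 = 4·107.84/√3 = 431.36/1.73205 ≈ 249.046
s ≈ √249.046 ≈ 15.7812
Perimeter = 3s ≈ 3·15.7812 ≈ 47.3436

Perimeter = 47.34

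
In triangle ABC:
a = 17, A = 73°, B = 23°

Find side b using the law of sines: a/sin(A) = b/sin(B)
a/sin(A) = b/sin(B)  ⇒  b = a·sin(B)/sin(A) = 17·sin(23°)/sin(73°)
sin(23°) ≈ 0.390731, sin(73°) ≈ 0.956305
b ≈ 17·0.390731/0.956305 ≈ 6.64243/0.956305 ≈ 6.94593

b = 6.946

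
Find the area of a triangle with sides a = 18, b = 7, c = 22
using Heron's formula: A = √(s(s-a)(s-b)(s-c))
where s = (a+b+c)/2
s = (18 + 7 + 22)/2 = 47/2 = 23.5
s − a = 5.5, s − b = 16.5, s − c = 1.5
s(s−a)(s−b)(s−c) = 23.5·5.5·16.5·1.5 = 3198.9375
Area = √3198.9375 ≈ 56.5592

s = 23.5, Area = 56.56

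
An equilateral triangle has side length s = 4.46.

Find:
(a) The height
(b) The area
(a) The height splits the triangle into two 30-60-90 halves: h = s·√3/2 = 4.46·1.73205/2 ≈ 7.72495/2 ≈ 3.86247
(b) Area = (√3/4)·s² = (√3/4)·4.46² = (√3/4)·19.8916 ≈ 0.433013·19.8916 ≈ 8.61332

Height = 3.862, Area = 8.613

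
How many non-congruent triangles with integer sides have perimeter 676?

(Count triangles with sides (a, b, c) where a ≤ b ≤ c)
Let a ≤ b ≤ c with a + b + c = 676. The only binding inequality is a + b > c, i.e. 676 − c > c, so c < 676/2; and c ≥ 676/3 since c is the largest side.
So 226 ≤ c ≤ 337. For each c, b runs from ⌈(676 − c)/2⌉ up to c (then a = 676 − b − c satisfies 1 ≤ a ≤ b automatically), giving c − ⌈(676 − c)/2⌉ + 1 choices.
Summing over c: 2 + 3 + 5 + 6 + … + 167 + 168  (112 terms, c = 226, …, 337) = 9520
Check (closed form: nearest integer to p²/48 for even p, (p+3)²/48 for odd p): 676²/48 = 456976/48 ≈ 9520.33 → 9520

9520 triangles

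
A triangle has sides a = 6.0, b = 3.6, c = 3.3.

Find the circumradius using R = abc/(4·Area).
First find the area with Heron's formula.
s = (6.0 + 3.6 + 3.3)/2 = 6.45
Area = √(s(s−a)(s−b)(s−c)) = √(6.45·0.45·2.85·3.15) ≈ √26.0572 ≈ 5.10462
abc = 6.0·3.6·3.3 = 71.28
R = abc/(4·Area) ≈ 71.28/(4·5.10462) = 71.28/20.4185 ≈ 3.49095

R = 3.491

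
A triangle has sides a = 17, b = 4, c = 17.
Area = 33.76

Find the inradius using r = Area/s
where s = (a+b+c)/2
s = (17 + 4 + 17)/2 = 38/2 = 19
r = Area/s = 33.76/19 ≈ 1.77684

r = 1.777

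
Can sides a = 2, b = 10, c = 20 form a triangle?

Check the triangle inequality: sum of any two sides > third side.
a + b vs c: 2 + 10 = 12 ≤ 20  ✗
a + c vs b: 2 + 20 = 22 > 10  ✓
b + c vs a: 10 + 20 = 30 > 2  ✓

No: 2 + 10 = 12 is not > 20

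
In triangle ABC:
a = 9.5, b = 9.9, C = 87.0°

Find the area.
Two sides and the included angle (SAS): A = ½·a·b·sin(C) = ½·9.5·9.9·sin(87.0°)
sin(87.0°) ≈ 0.99863
A ≈ ½·94.05·0.99863 = 47.025·0.99863 ≈ 46.9606

Area = 46.96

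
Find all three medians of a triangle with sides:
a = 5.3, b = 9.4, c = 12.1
Median formula: m_a = ½√(2b² + 2c² − a²) (and cyclically). a² = 28.09, b² = 88.36, c² = 146.41.
m_a = ½√(2·88.36 + 2·146.41 − 28.09) = ½√441.45 ≈ ½·21.0107 ≈ 10.5054
m_b = ½√(2·28.09 + 2·146.41 − 88.36) = ½√260.64 ≈ ½·16.1443 ≈ 8.07217
m_c = ½√(2·28.09 + 2·88.36 − 146.41) = ½√86.49 ≈ ½·9.3 ≈ 4.65

m_a = 10.51, m_b = 8.072, m_c = 4.65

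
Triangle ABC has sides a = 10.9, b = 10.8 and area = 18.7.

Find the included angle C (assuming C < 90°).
Area = ½·a·b·sin(C)  ⇒  sin(C) = 2·Area/(a·b) = 2·18.7/(10.9·10.8) = 37.4/117.72 ≈ 0.317703
C = arcsin(0.317703) ≈ 18.5241° (taking the acute solution since C < 90°)

C = 18.52°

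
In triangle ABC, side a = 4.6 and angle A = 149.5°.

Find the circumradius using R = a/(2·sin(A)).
R = a/(2·sin(A)) = 4.6/(2·sin(149.5°))
sin(149.5°) ≈ 0.507538
R ≈ 4.6/(2·0.507538) = 4.6/1.01508 ≈ 4.53168

R = 4.532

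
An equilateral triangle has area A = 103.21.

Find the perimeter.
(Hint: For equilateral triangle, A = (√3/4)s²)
A = (√3/4)s²  ⇒  s² = 4A/√3 = 4·103.21/√3 = 412.84/1.73205 ≈ 238.353
s ≈ √238.353 ≈ 15.4387
Perimeter = 3s ≈ 3·15.4387 ≈ 46.3161

Perimeter = 46.32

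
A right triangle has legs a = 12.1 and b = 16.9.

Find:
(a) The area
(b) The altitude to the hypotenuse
(a) The legs are perpendicular, so Area = ½·a·b = ½·12.1·16.9 = ½·204.49 = 102.245
(b) Hypotenuse c = √(a² + b²) = √(146.41 + 285.61) = √432.02 ≈ 20.7851
    Area = ½·c·h_c  ⇒  h_c = 2·Area/c = 204.49/20.7851 ≈ 9.8383

Area = 102.245, h_c = 9.838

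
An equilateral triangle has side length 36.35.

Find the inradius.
r = Area/s with s the semi-perimeter.
Area = (√3/4)·36.35² = (√3/4)·1321.3225 ≈ 0.433013·1321.3225 ≈ 572.149
s = 3·36.35/2 = 54.525
r ≈ 572.149/54.525 ≈ 10.4933
(Equivalently r = side/(2√3) = 36.35/3.4641 ≈ 10.4933.)

r = 10.49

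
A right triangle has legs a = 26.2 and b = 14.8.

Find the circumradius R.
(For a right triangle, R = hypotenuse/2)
Hypotenuse c = √(a² + b²) = √(686.44 + 219.04) = √905.48 ≈ 30.0912
R = c/2 ≈ 30.0912/2 ≈ 15.0456

R = 15.05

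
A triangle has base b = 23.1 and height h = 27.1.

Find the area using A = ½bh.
A = ½·b·h = ½·23.1·27.1 = ½·626.01 = 313.005

Area = 313.005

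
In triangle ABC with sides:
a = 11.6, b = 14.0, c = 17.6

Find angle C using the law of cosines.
c² = a² + b² − 2ab·cos(C)  ⇒  cos(C) = (a² + b² − c²)/(2ab)
cos(C) = (11.6² + 14.0² − 17.6²)/(2·11.6·14.0) = (134.56 + 196 − 309.76)/324.8 = 20.8/324.8 ≈ 0.0640394
C = arccos(0.0640394) ≈ 86.3283°

C = 86.33°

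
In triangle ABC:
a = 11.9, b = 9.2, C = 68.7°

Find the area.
Two sides and the included angle (SAS): A = ½·a·b·sin(C) = ½·11.9·9.2·sin(68.7°)
sin(68.7°) ≈ 0.931691
A ≈ ½·109.48·0.931691 = 54.74·0.931691 ≈ 51.0008

Area = 51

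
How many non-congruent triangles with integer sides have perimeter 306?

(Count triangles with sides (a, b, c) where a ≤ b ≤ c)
Let a ≤ b ≤ c with a + b + c = 306. The only binding inequality is a + b > c, i.e. 306 − c > c, so c < 306/2; and c ≥ 306/3 since c is the largest side.
So 102 ≤ c ≤ 152. For each c, b runs from ⌈(306 − c)/2⌉ up to c (then a = 306 − b − c satisfies 1 ≤ a ≤ b automatically), giving c − ⌈(306 − c)/2⌉ + 1 choices.
Summing over c: 1 + 2 + 4 + 5 + … + 74 + 76  (51 terms, c = 102, …, 152) = 1951
Check (closed form: nearest integer to p²/48 for even p, (p+3)²/48 for odd p): 306²/48 = 93636/48 ≈ 1950.75 → 1951

1951 triangles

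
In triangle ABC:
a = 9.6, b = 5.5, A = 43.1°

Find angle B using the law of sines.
a/sin(A) = b/sin(B)  ⇒  sin(B) = b·sin(A)/a = 5.5·sin(43.1°)/9.6
sin(43.1°) ≈ 0.683274
sin(B) ≈ 5.5·0.683274/9.6 ≈ 3.75801/9.6 ≈ 0.391459
B = arcsin(0.391459) ≈ 23.0453°
(Since b ≤ a we need B ≤ A, so the obtuse alternative 180° − 23.0453° ≈ 156.955° is rejected.)

B = 23.05°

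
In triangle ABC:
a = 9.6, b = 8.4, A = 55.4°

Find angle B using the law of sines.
a/sin(A) = b/sin(B)  ⇒  sin(B) = b·sin(A)/a = 8.4·sin(55.4°)/9.6
sin(55.4°) ≈ 0.823136
sin(B) ≈ 8.4·0.823136/9.6 ≈ 6.91435/9.6 ≈ 0.720244
B = arcsin(0.720244) ≈ 46.0747°
(Since b ≤ a we need B ≤ A, so the obtuse alternative 180° − 46.0747° ≈ 133.925° is rejected.)

B = 46.07°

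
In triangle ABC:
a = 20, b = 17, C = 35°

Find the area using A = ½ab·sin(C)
A = ½·a·b·sin(C) = ½·20·17·sin(35°)
sin(35°) ≈ 0.573576
A ≈ ½·340·0.573576 = 170·0.573576 ≈ 97.508

Area = 97.51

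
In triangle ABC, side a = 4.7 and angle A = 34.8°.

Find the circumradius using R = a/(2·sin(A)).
R = a/(2·sin(A)) = 4.7/(2·sin(34.8°))
sin(34.8°) ≈ 0.570714
R ≈ 4.7/(2·0.570714) = 4.7/1.14143 ≈ 4.11765

R = 4.118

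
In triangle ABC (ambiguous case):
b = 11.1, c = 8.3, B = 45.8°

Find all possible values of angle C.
b/sin(B) = c/sin(C)  ⇒  sin(C) = c·sin(B)/b = 8.3·sin(45.8°)/11.1
sin(45.8°) ≈ 0.716911
sin(C) ≈ 8.3·0.716911/11.1 ≈ 5.95036/11.1 ≈ 0.536068
Candidate 1: C₁ = arcsin(0.536068) ≈ 32.4164°  →  A = 180° − 45.8° − 32.4164° ≈ 101.784° > 0, valid
Candidate 2: C₂ = 180° − C₁ ≈ 147.584°  →  A = 180° − 45.8° − 147.584° ≈ -13.3836° ≤ 0, not a valid triangle

C = 32.42° (one solution)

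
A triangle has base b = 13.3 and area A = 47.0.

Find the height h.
A = ½·b·h  ⇒  h = 2A/b = 2·47.0/13.3 = 94/13.3 ≈ 7.06767

h = 7.068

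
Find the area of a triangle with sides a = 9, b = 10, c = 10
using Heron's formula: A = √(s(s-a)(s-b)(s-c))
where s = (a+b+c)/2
s = (9 + 10 + 10)/2 = 29/2 = 14.5
s − a = 5.5, s − b = 4.5, s − c = 4.5
s(s−a)(s−b)(s−c) = 14.5·5.5·4.5·4.5 = 1614.9375
Area = √1614.9375 ≈ 40.1863

s = 14.5, Area = 40.19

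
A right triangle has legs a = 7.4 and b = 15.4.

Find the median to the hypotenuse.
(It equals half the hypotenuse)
Hypotenuse c = √(a² + b²) = √(54.76 + 237.16) = √291.92 ≈ 17.0857
Median to hypotenuse = c/2 ≈ 17.0857/2 ≈ 8.54283

Median = 8.543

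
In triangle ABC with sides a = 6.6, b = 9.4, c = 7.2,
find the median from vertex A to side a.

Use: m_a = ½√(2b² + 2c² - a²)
m_a = ½√(2·9.4² + 2·7.2² − 6.6²) = ½√(2·88.36 + 2·51.84 − 43.56) = ½√(176.72 + 103.68 − 43.56) = ½√236.84
√236.84 ≈ 15.3896, so m_a ≈ 7.6948

m_a = 7.695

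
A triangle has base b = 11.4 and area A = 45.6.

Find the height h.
A = ½·b·h  ⇒  h = 2A/b = 2·45.6/11.4 = 91.2/11.4 ≈ 8

h = 8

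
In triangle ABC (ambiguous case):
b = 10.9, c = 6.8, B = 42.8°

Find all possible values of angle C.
b/sin(B) = c/sin(C)  ⇒  sin(C) = c·sin(B)/b = 6.8·sin(42.8°)/10.9
sin(42.8°) ≈ 0.679441
sin(C) ≈ 6.8·0.679441/10.9 ≈ 4.6202/10.9 ≈ 0.423872
Candidate 1: C₁ = arcsin(0.423872) ≈ 25.0793°  →  A = 180° − 42.8° − 25.0793° ≈ 112.121° > 0, valid
Candidate 2: C₂ = 180° − C₁ ≈ 154.921°  →  A = 180° − 42.8° − 154.921° ≈ -17.7207° ≤ 0, not a valid triangle

C = 25.08° (one solution)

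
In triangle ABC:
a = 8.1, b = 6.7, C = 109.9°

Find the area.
Two sides and the included angle (SAS): A = ½·a·b·sin(C) = ½·8.1·6.7·sin(109.9°)
sin(109.9°) ≈ 0.940288
A ≈ ½·54.27·0.940288 = 27.135·0.940288 ≈ 25.5147

Area = 25.51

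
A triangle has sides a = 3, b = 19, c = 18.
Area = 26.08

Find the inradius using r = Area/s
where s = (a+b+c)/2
s = (3 + 19 + 18)/2 = 40/2 = 20
r = Area/s = 26.08/20 ≈ 1.304

r = 1.304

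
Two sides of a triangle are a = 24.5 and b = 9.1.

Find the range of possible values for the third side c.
Triangle inequality: |a − b| < c < a + b
|a − b| = |24.5 − 9.1| = 15.4
a + b = 24.5 + 9.1 = 33.6

15.4 < c < 33.6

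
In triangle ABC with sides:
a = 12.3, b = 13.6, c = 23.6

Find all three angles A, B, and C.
Law of cosines for each angle (a² = 151.29, b² = 184.96, c² = 556.96):
cos(A) = (b² + c² − a²)/(2bc) = (184.96 + 556.96 − 151.29)/(2·13.6·23.6) = 590.63/641.92 ≈ 0.920099  ⇒  A ≈ 23.0594°
cos(B) = (a² + c² − b²)/(2ac) = (151.29 + 556.96 − 184.96)/(2·12.3·23.6) = 523.29/580.56 ≈ 0.901354  ⇒  B ≈ 25.6634°
cos(C) = (a² + b² − c²)/(2ab) = (151.29 + 184.96 − 556.96)/(2·12.3·13.6) = -220.71/334.56 ≈ -0.659702  ⇒  C ≈ 131.277°
Check: A + B + C ≈ 180°

A = 23.06°, B = 25.66°, C = 131.3°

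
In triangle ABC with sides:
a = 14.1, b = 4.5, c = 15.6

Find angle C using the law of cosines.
c² = a² + b² − 2ab·cos(C)  ⇒  cos(C) = (a² + b² − c²)/(2ab)
cos(C) = (14.1² + 4.5² − 15.6²)/(2·14.1·4.5) = (198.81 + 20.25 − 243.36)/126.9 = -24.3/126.9 ≈ -0.191489
C = arccos(-0.191489) ≈ 101.04°

C = 101°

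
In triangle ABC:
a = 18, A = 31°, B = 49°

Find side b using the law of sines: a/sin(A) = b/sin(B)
a/sin(A) = b/sin(B)  ⇒  b = a·sin(B)/sin(A) = 18·sin(49°)/sin(31°)
sin(49°) ≈ 0.75471, sin(31°) ≈ 0.515038
b ≈ 18·0.75471/0.515038 ≈ 13.5848/0.515038 ≈ 26.3762

b = 26.38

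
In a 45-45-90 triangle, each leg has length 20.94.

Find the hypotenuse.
In a 45-45-90 triangle the sides are in ratio 1 : 1 : √2, so hypotenuse = leg·√2.
Hypotenuse = 20.94·√2 ≈ 20.94·1.41421 ≈ 29.6136

Hypotenuse = 20.94√2 = 29.61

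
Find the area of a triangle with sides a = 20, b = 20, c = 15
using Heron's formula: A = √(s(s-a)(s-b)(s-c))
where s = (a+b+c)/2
s = (20 + 20 + 15)/2 = 55/2 = 27.5
s − a = 7.5, s − b = 7.5, s − c = 12.5
s(s−a)(s−b)(s−c) = 27.5·7.5·7.5·12.5 = 19335.9375
Area = √19335.9375 ≈ 139.054

s = 27.5, Area = 139.1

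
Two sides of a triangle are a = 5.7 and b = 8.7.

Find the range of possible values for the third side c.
Triangle inequality: |a − b| < c < a + b
|a − b| = |5.7 − 8.7| = 3
a + b = 5.7 + 8.7 = 14.4

3 < c < 14.4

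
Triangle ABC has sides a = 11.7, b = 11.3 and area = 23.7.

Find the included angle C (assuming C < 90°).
Area = ½·a·b·sin(C)  ⇒  sin(C) = 2·Area/(a·b) = 2·23.7/(11.7·11.3) = 47.4/132.21 ≈ 0.358521
C = arcsin(0.358521) ≈ 21.0094° (taking the acute solution since C < 90°)

C = 21.01°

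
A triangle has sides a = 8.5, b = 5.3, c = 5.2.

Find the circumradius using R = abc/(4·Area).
First find the area with Heron's formula.
s = (8.5 + 5.3 + 5.2)/2 = 9.5
Area = √(s(s−a)(s−b)(s−c)) = √(9.5·1·4.2·4.3) ≈ √171.57 ≈ 13.0985
abc = 8.5·5.3·5.2 = 234.26
R = abc/(4·Area) ≈ 234.26/(4·13.0985) = 234.26/52.3939 ≈ 4.47113

R = 4.471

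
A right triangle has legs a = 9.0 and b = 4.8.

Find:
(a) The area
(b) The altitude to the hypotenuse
(a) The legs are perpendicular, so Area = ½·a·b = ½·9.0·4.8 = ½·43.2 = 21.6
(b) Hypotenuse c = √(a² + b²) = √(81 + 23.04) = √104.04 ≈ 10.2
    Area = ½·c·h_c  ⇒  h_c = 2·Area/c = 43.2/10.2 ≈ 4.23529

Area = 21.6, h_c = 4.235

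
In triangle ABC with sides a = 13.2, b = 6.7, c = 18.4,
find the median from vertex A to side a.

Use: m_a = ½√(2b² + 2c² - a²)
m_a = ½√(2·6.7² + 2·18.4² − 13.2²) = ½√(2·44.89 + 2·338.56 − 174.24) = ½√(89.78 + 677.12 − 174.24) = ½√592.66
√592.66 ≈ 24.3446, so m_a ≈ 12.1723

m_a = 12.17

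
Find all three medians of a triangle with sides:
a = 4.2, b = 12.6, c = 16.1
Median formula: m_a = ½√(2b² + 2c² − a²) (and cyclically). a² = 17.64, b² = 158.76, c² = 259.21.
m_a = ½√(2·158.76 + 2·259.21 − 17.64) = ½√818.3 ≈ ½·28.6059 ≈ 14.303
m_b = ½√(2·17.64 + 2·259.21 − 158.76) = ½√394.94 ≈ ½·19.8731 ≈ 9.93655
m_c = ½√(2·17.64 + 2·158.76 − 259.21) = ½√93.59 ≈ ½·9.67419 ≈ 4.8371

m_a = 14.3, m_b = 9.937, m_c = 4.837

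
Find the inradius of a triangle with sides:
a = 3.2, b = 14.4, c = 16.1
r = Area/s where s is the semi-perimeter.
s = (3.2 + 14.4 + 16.1)/2 = 33.7/2 = 16.85
Area = √(s(s−a)(s−b)(s−c)) = √(16.85·13.65·2.45·0.75) ≈ √422.63 ≈ 20.558
r ≈ 20.558/16.85 ≈ 1.22006

r = 1.22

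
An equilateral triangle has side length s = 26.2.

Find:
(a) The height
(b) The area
(a) The height splits the triangle into two 30-60-90 halves: h = s·√3/2 = 26.2·1.73205/2 ≈ 45.3797/2 ≈ 22.6899
(b) Area = (√3/4)·s² = (√3/4)·26.2² = (√3/4)·686.44 ≈ 0.433013·686.44 ≈ 297.237

Height = 22.69, Area = 297.2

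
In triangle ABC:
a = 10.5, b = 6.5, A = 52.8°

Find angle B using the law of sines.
a/sin(A) = b/sin(B)  ⇒  sin(B) = b·sin(A)/a = 6.5·sin(52.8°)/10.5
sin(52.8°) ≈ 0.79653
sin(B) ≈ 6.5·0.79653/10.5 ≈ 5.17744/10.5 ≈ 0.49309
B = arcsin(0.49309) ≈ 29.5439°
(Since b ≤ a we need B ≤ A, so the obtuse alternative 180° − 29.5439° ≈ 150.456° is rejected.)

B = 29.54°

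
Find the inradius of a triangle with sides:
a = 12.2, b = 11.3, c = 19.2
r = Area/s where s is the semi-perimeter.
s = (12.2 + 11.3 + 19.2)/2 = 42.7/2 = 21.35
Area = √(s(s−a)(s−b)(s−c)) = √(21.35·9.15·10.05·2.15) ≈ √4221.08 ≈ 64.9698
r ≈ 64.9698/21.35 ≈ 3.04308

r = 3.043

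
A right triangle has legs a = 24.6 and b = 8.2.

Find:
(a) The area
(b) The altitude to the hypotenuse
(a) The legs are perpendicular, so Area = ½·a·b = ½·24.6·8.2 = ½·201.72 = 100.86
(b) Hypotenuse c = √(a² + b²) = √(605.16 + 67.24) = √672.4 ≈ 25.9307
    Area = ½·c·h_c  ⇒  h_c = 2·Area/c = 201.72/25.9307 ≈ 7.7792

Area = 100.86, h_c = 7.779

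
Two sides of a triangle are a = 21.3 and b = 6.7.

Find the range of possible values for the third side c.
Triangle inequality: |a − b| < c < a + b
|a − b| = |21.3 − 6.7| = 14.6
a + b = 21.3 + 6.7 = 28

14.6 < c < 28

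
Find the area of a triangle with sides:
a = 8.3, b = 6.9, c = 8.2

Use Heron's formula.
s = (8.3 + 6.9 + 8.2)/2 = 23.4/2 = 11.7
s − a = 3.4, s − b = 4.8, s − c = 3.5
s(s−a)(s−b)(s−c) = 11.7·3.4·4.8·3.5 ≈ 668.304
Area = √668.304 ≈ 25.8516

Area = 25.85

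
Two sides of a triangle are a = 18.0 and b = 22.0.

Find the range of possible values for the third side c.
Triangle inequality: |a − b| < c < a + b
|a − b| = |18.0 − 22.0| = 4
a + b = 18.0 + 22.0 = 40

4 < c < 40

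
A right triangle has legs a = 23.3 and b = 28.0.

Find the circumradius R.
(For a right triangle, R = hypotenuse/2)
Hypotenuse c = √(a² + b²) = √(542.89 + 784) = √1326.89 ≈ 36.4265
R = c/2 ≈ 36.4265/2 ≈ 18.2133

R = 18.21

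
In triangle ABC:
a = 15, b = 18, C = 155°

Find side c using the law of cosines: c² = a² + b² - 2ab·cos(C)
c² = 15² + 18² − 2·15·18·cos(155°)
cos(155°) ≈ -0.906308
c² ≈ 225 + 324 − 540·(-0.906308) ≈ 549 + 489.406 ≈ 1038.41
c ≈ √1038.41 ≈ 32.2243

c = 32.22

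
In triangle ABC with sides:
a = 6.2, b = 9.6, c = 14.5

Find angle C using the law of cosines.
c² = a² + b² − 2ab·cos(C)  ⇒  cos(C) = (a² + b² − c²)/(2ab)
cos(C) = (6.2² + 9.6² − 14.5²)/(2·6.2·9.6) = (38.44 + 92.16 − 210.25)/119.04 = -79.65/119.04 ≈ -0.669103
C = arccos(-0.669103) ≈ 131.998°

C = 132°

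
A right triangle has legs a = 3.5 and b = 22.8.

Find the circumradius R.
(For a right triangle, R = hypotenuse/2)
Hypotenuse c = √(a² + b²) = √(12.25 + 519.84) = √532.09 ≈ 23.0671
R = c/2 ≈ 23.0671/2 ≈ 11.5335

R = 11.53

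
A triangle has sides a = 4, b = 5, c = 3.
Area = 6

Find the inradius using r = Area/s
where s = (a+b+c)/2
s = (4 + 5 + 3)/2 = 12/2 = 6
r = Area/s = 6/6 ≈ 1

r = 1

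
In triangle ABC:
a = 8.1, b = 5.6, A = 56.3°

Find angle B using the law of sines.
a/sin(A) = b/sin(B)  ⇒  sin(B) = b·sin(A)/a = 5.6·sin(56.3°)/8.1
sin(56.3°) ≈ 0.831954
sin(B) ≈ 5.6·0.831954/8.1 ≈ 4.65894/8.1 ≈ 0.575178
B = arcsin(0.575178) ≈ 35.1121°
(Since b ≤ a we need B ≤ A, so the obtuse alternative 180° − 35.1121° ≈ 144.888° is rejected.)

B = 35.11°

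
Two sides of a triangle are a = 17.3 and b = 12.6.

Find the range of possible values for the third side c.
Triangle inequality: |a − b| < c < a + b
|a − b| = |17.3 − 12.6| = 4.7
a + b = 17.3 + 12.6 = 29.9

4.7 < c < 29.9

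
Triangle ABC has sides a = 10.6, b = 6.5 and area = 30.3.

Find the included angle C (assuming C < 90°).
Area = ½·a·b·sin(C)  ⇒  sin(C) = 2·Area/(a·b) = 2·30.3/(10.6·6.5) = 60.6/68.9 ≈ 0.879536
C = arcsin(0.879536) ≈ 61.5864° (taking the acute solution since C < 90°)

C = 61.59°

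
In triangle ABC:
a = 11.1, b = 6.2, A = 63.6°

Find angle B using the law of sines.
a/sin(A) = b/sin(B)  ⇒  sin(B) = b·sin(A)/a = 6.2·sin(63.6°)/11.1
sin(63.6°) ≈ 0.895712
sin(B) ≈ 6.2·0.895712/11.1 ≈ 5.55341/11.1 ≈ 0.500307
B = arcsin(0.500307) ≈ 30.0203°
(Since b ≤ a we need B ≤ A, so the obtuse alternative 180° − 30.0203° ≈ 149.98° is rejected.)

B = 30.02°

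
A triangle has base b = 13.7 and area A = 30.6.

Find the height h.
A = ½·b·h  ⇒  h = 2A/b = 2·30.6/13.7 = 61.2/13.7 ≈ 4.46715

h = 4.467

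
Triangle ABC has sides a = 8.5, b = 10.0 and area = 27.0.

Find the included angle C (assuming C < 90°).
Area = ½·a·b·sin(C)  ⇒  sin(C) = 2·Area/(a·b) = 2·27.0/(8.5·10.0) = 54/85 ≈ 0.635294
C = arcsin(0.635294) ≈ 39.4418° (taking the acute solution since C < 90°)

C = 39.44°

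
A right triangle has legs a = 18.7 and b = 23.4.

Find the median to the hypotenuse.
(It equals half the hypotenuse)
Hypotenuse c = √(a² + b²) = √(349.69 + 547.56) = √897.25 ≈ 29.9541
Median to hypotenuse = c/2 ≈ 29.9541/2 ≈ 14.9771

Median = 14.98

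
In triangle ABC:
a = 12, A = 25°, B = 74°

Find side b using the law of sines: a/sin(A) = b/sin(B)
a/sin(A) = b/sin(B)  ⇒  b = a·sin(B)/sin(A) = 12·sin(74°)/sin(25°)
sin(74°) ≈ 0.961262, sin(25°) ≈ 0.422618
b ≈ 12·0.961262/0.422618 ≈ 11.5351/0.422618 ≈ 27.2945

b = 27.29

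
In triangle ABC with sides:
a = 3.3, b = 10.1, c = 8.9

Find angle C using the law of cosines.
c² = a² + b² − 2ab·cos(C)  ⇒  cos(C) = (a² + b² − c²)/(2ab)
cos(C) = (3.3² + 10.1² − 8.9²)/(2·3.3·10.1) = (10.89 + 102.01 − 79.21)/66.66 = 33.69/66.66 ≈ 0.505401
C = arccos(0.505401) ≈ 59.6421°

C = 59.64°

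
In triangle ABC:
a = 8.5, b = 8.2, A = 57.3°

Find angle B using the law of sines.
a/sin(A) = b/sin(B)  ⇒  sin(B) = b·sin(A)/a = 8.2·sin(57.3°)/8.5
sin(57.3°) ≈ 0.841511
sin(B) ≈ 8.2·0.841511/8.5 ≈ 6.90039/8.5 ≈ 0.81181
B = arcsin(0.81181) ≈ 54.2732°
(Since b ≤ a we need B ≤ A, so the obtuse alternative 180° − 54.2732° ≈ 125.727° is rejected.)

B = 54.27°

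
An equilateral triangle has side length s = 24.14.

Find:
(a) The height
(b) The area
(a) The height splits the triangle into two 30-60-90 halves: h = s·√3/2 = 24.14·1.73205/2 ≈ 41.8117/2 ≈ 20.9059
(b) Area = (√3/4)·s² = (√3/4)·24.14² = (√3/4)·582.7396 ≈ 0.433013·582.7396 ≈ 252.334

Height = 20.91, Area = 252.3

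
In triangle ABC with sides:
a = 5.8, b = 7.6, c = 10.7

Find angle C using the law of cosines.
c² = a² + b² − 2ab·cos(C)  ⇒  cos(C) = (a² + b² − c²)/(2ab)
cos(C) = (5.8² + 7.6² − 10.7²)/(2·5.8·7.6) = (33.64 + 57.76 − 114.49)/88.16 = -23.09/88.16 ≈ -0.26191
C = arccos(-0.26191) ≈ 105.183°

C = 105.2°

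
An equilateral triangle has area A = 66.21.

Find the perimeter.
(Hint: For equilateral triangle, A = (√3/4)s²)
A = (√3/4)s²  ⇒  s² = 4A/√3 = 4·66.21/√3 = 264.84/1.73205 ≈ 152.905
s ≈ √152.905 ≈ 12.3655
Perimeter = 3s ≈ 3·12.3655 ≈ 37.0965

Perimeter = 37.1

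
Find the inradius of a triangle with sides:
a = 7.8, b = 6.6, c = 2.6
r = Area/s where s is the semi-perimeter.
s = (7.8 + 6.6 + 2.6)/2 = 17/2 = 8.5
Area = √(s(s−a)(s−b)(s−c)) = √(8.5·0.7·1.9·5.9) ≈ √66.6995 ≈ 8.16698
r ≈ 8.16698/8.5 ≈ 0.960821

r = 0.9608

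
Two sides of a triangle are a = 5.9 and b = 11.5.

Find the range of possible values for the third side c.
Triangle inequality: |a − b| < c < a + b
|a − b| = |5.9 − 11.5| = 5.6
a + b = 5.9 + 11.5 = 17.4

5.6 < c < 17.4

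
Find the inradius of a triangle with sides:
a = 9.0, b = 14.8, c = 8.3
r = Area/s where s is the semi-perimeter.
s = (9.0 + 14.8 + 8.3)/2 = 32.1/2 = 16.05
Area = √(s(s−a)(s−b)(s−c)) = √(16.05·7.05·1.25·7.75) ≈ √1096.16 ≈ 33.1084
r ≈ 33.1084/16.05 ≈ 2.06283

r = 2.063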